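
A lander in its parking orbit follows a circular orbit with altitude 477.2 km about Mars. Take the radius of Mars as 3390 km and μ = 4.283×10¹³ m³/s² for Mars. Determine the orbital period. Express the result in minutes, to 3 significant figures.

r = 3390 + 477.2 = 3867.2 km = 3.8672×10⁶ m.
Kepler's third law: T = 2π√(r³/μ) = 2π√((3.867×10⁶)³ / 4.283×10¹³).
r³/μ = 1.350×10⁶ s², so T = 2π × 1.162×10³ = 7.301×10³ s.
Converting: 7.301×10³ s ÷ 60.00 = 121.7 minutes.

T ≈ 122 minutes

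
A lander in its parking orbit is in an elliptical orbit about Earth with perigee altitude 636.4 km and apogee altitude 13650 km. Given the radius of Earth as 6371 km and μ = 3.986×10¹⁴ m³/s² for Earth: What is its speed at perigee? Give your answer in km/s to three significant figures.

v ≈ 9.18 km/s

r_p = 6371 + 636.4 = 7007.4 km = 7.0074×10⁶ m.
r_a = 6371 + 13650 = 20021 km = 2.0021×10⁷ m.
Semi-major axis a = (r_p + r_a)/2 = 13514 km = 1.351×10⁷ m.
Vis-viva: v² = μ(2/r − 1/a) = 3.986×10¹⁴ × (2.854×10⁻⁷ − 7.400×10⁻⁸) = 8.427×10⁷ m²/s².
v = 9180 m/s = 9.180 km/s.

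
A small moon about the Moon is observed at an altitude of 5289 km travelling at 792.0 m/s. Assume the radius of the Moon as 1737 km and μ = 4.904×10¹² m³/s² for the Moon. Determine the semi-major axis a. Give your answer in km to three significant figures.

r = 1737 + 5289 = 7026.0 km = 7.026×10⁶ m.
Vis-viva rearranged: 1/a = 2/r − v²/μ = 2.847×10⁻⁷ − 1.279×10⁻⁷ = 1.567×10⁻⁷ m⁻¹.
a = 6.380×10⁶ m = 6379.7 km.

a ≈ 6380 km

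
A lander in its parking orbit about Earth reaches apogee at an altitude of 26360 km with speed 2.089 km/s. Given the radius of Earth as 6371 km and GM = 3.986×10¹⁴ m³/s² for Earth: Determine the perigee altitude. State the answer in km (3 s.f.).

perigee altitude ≈ 774 km

r_a = 6371 + 26360 = 32731 km = 3.273×10⁷ m.
Specific energy ε = v²/2 − μ/r = -9.996×10⁶ J/kg, so a = −μ/(2ε) = 1.994×10⁷ m.
The apsides satisfy r_p + r_a = 2a, so the perigee radius is 2a − r_a = 7.145×10⁶ m = 7144.6 km.
Perigee altitude = 7144.6 − 6371 = 773.56 km.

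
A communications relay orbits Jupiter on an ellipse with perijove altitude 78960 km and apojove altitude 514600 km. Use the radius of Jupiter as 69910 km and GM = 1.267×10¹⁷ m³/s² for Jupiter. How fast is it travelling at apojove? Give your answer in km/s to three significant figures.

v ≈ 9.38 km/s

r_p = 69910 + 78960 = 148870 km = 1.4887×10⁸ m.
r_a = 69910 + 514600 = 584510 km = 5.8451×10⁸ m.
Semi-major axis a = (r_p + r_a)/2 = 3.6669×10⁵ km = 3.667×10⁸ m.
Vis-viva: v² = μ(2/r − 1/a) = 1.267×10¹⁷ × (3.422×10⁻⁹ − 2.727×10⁻⁹) = 8.800×10⁷ m²/s².
v = 9381 m/s = 9.381 km/s.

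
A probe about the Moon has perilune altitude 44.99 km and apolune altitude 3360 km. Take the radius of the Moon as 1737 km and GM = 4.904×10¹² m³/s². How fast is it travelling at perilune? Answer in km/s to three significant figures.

v ≈ 2.02 km/s

r_p = 1737 + 44.99 = 1782.0 km = 1.7820×10⁶ m.
r_a = 1737 + 3360 = 5097.0 km = 5.0970×10⁶ m.
Semi-major axis a = (r_p + r_a)/2 = 3439.5 km = 3.439×10⁶ m.
Vis-viva: v² = μ(2/r − 1/a) = 4.904×10¹² × (1.122×10⁻⁶ − 2.907×10⁻⁷) = 4.078×10⁶ m²/s².
v = 2019 m/s = 2.019 km/s.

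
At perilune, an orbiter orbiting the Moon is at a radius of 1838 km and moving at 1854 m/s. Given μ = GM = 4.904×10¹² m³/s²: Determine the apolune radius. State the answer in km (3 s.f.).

apolune radius ≈ 3330 km

r_p = 1.838×10⁶ m.
Specific energy ε = v²/2 − μ/r = -9.495×10⁵ J/kg, so a = −μ/(2ε) = 2.583×10⁶ m.
The apsides satisfy r_p + r_a = 2a, so the apolune radius is 2a − r_p = 3.327×10⁶ m = 3327.0 km.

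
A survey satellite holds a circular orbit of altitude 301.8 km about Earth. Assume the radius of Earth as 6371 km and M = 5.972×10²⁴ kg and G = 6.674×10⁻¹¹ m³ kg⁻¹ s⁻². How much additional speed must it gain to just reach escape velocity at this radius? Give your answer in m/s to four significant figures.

Δv ≈ 3201 m/s

μ = GM = 6.674×10⁻¹¹ × 5.972×10²⁴ = 3.986×10¹⁴ m³/s².
r = 6371 + 301.8 = 6672.8 km = 6.6728×10⁶ m.
Circular speed v_c = √(μ/r) = 7729 m/s.
Escape speed v_esc = √(2μ/r) = √2 × v_c = 10930 m/s.
Δv = v_esc − v_c = 3201 m/s.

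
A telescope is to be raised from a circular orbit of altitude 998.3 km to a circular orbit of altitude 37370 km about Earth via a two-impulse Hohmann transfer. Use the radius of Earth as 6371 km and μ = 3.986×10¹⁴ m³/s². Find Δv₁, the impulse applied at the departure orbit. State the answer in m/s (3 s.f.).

r₁ = 6371 + 998.3 = 7369.3 km = 7.3693×10⁶ m.
r₂ = 6371 + 37370 = 43741 km = 4.3741×10⁷ m.
Transfer ellipse a_t = (r₁ + r₂)/2 = 2.556×10⁷ m.
At r₁: circular v_c1 = √(μ/r₁) = 7355 m/s; transfer-perigee v_p = √[μ(2/r₁ − 1/a_t)] = 9622 m/s.
Δv₁ = v_p − v_c1 = 2267 m/s.

Δv ≈ 2270 m/s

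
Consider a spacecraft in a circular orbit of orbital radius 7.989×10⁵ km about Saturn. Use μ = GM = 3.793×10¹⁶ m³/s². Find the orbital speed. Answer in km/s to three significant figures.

v ≈ 6.89 km/s

r = 7.989×10⁵ km = 7.989×10⁸ m.
For a circular orbit v = √(μ/r) = √(3.793×10¹⁶ / 7.989×10⁸) = √(4.748×10⁷) = 6890 m/s.
That is 6.890 km/s.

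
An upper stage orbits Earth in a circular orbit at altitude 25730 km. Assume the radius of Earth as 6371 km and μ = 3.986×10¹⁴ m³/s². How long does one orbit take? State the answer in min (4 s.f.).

r = 6371 + 25730 = 32101 km = 3.2101×10⁷ m.
Kepler's third law: T = 2π√(r³/μ) = 2π√((3.210×10⁷)³ / 3.986×10¹⁴).
r³/μ = 8.299×10⁷ s², so T = 2π × 9.110×10³ = 5.724×10⁴ s.
Converting: 5.724×10⁴ s ÷ 60.00 = 954.0 min.

T ≈ 954.0 min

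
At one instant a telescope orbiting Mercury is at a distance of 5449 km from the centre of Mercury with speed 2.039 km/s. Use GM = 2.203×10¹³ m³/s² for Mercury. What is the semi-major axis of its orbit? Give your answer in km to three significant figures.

a ≈ 5610 km

r = 5.449×10⁶ m.
Specific orbital energy ε = v²/2 − μ/r = (2039)²/2 − 2.203×10¹³/5.449×10⁶ = -1.964×10⁶ J/kg.
Since ε = −μ/(2a), a = −μ/(2ε) = 5.608×10⁶ m = 5607.9 km.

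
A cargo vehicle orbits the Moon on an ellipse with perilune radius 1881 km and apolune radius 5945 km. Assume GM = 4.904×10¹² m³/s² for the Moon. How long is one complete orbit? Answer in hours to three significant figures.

T ≈ 6.10 hours

Semi-major axis a = (r_p + r_a)/2 = (1881.0 + 5945.0)/2 = 3913.0 km = 3.913×10⁶ m.
By Kepler's third law T = 2π√(a³/μ) = 2π × 3.495×10³ = 2.196×10⁴ s.
= 6.101 hours.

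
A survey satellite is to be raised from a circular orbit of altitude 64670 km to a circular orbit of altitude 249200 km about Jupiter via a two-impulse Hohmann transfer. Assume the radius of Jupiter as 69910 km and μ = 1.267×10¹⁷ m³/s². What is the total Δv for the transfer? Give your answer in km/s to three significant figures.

r₁ = 69910 + 64670 = 134580 km = 1.3458×10⁸ m.
r₂ = 69910 + 249200 = 319110 km = 3.1911×10⁸ m.
Transfer ellipse a_t = (r₁ + r₂)/2 = 2.268×10⁸ m.
At r₁: circular v_c1 = √(μ/r₁) = 30680 m/s; transfer-perijove v_p = √[μ(2/r₁ − 1/a_t)] = 36390 m/s.
Δv₁ = v_p − v_c1 = 5709 m/s.
At r₂: circular v_c2 = √(μ/r₂) = 19930 m/s; transfer-apojove v_a = √[μ(2/r₂ − 1/a_t)] = 15350 m/s.
Δv₂ = v_c2 − v_a = 4578 m/s.
Total Δv = Δv₁ + Δv₂ = 10290 m/s = 10.29 km/s.

Δv_total ≈ 10.3 km/s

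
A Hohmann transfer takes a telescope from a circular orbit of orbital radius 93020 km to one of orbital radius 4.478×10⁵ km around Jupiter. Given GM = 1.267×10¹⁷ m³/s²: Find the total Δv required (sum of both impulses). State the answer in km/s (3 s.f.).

r₁ = 93020 km = 9.302×10⁷ m.
r₂ = 4.478×10⁵ km = 4.478×10⁸ m.
Transfer ellipse a_t = (r₁ + r₂)/2 = 2.704×10⁸ m.
At r₁: circular v_c1 = √(μ/r₁) = 36910 m/s; transfer-perijove v_p = √[μ(2/r₁ − 1/a_t)] = 47490 m/s.
Δv₁ = v_p − v_c1 = 10590 m/s.
At r₂: circular v_c2 = √(μ/r₂) = 16820 m/s; transfer-apojove v_a = √[μ(2/r₂ − 1/a_t)] = 9866 m/s.
Δv₂ = v_c2 − v_a = 6955 m/s.
Total Δv = Δv₁ + Δv₂ = 17540 m/s = 17.54 km/s.

Δv_total ≈ 17.5 km/s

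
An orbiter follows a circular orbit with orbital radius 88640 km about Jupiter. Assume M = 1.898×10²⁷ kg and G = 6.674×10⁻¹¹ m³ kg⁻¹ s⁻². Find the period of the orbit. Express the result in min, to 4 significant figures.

T ≈ 245.5 min

μ = GM = 6.674×10⁻¹¹ × 1.898×10²⁷ = 1.267×10¹⁷ m³/s².
r = 88640 km = 8.864×10⁷ m.
Kepler's third law: T = 2π√(r³/μ) = 2π√((8.864×10⁷)³ / 1.267×10¹⁷).
r³/μ = 5.498×10⁶ s², so T = 2π × 2.345×10³ = 1.473×10⁴ s.
Converting: 1.473×10⁴ s ÷ 60.00 = 245.5 min.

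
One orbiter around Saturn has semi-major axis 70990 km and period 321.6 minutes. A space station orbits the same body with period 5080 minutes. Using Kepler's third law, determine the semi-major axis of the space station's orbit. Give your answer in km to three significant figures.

a₂ ≈ 4.47×10⁵ km

Kepler's third law: a³ ∝ T², so a₂ = a₁ (T₂/T₁)^(2/3).
T₂/T₁ = 15.80, (T₂/T₁)^(2/3) = 6.296.
a₂ = 70990 × 6.296 = 4.469×10⁵ km.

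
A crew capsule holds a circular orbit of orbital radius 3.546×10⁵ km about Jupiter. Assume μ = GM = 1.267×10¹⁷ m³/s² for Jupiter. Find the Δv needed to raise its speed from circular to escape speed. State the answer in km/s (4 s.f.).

Δv ≈ 7.830 km/s

r = 3.546×10⁵ km = 3.546×10⁸ m.
Circular speed v_c = √(μ/r) = 18900 m/s.
Escape speed v_esc = √(2μ/r) = √2 × v_c = 26730 m/s.
Δv = v_esc − v_c = 7830 m/s = 7.830 km/s.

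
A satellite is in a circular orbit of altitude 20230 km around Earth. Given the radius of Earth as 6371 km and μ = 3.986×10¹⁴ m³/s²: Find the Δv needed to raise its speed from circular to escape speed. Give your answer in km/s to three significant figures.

r = 6371 + 20230 = 26601 km = 2.6601×10⁷ m.
Circular speed v_c = √(μ/r) = 3871 m/s.
Escape speed v_esc = √(2μ/r) = √2 × v_c = 5474 m/s.
Δv = v_esc − v_c = 1603 m/s = 1.603 km/s.

Δv ≈ 1.60 km/s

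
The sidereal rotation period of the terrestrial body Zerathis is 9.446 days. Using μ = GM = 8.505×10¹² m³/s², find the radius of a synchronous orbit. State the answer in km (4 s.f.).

r_sync ≈ 52350 km

T = 9.446 days = 8.161×10⁵ s.
A synchronous orbit has period T, so by Kepler's third law a = (μT²/4π²)^(1/3).
μT²/4π² = 8.505×10¹² × (8.161×10⁵)² / 39.48 = 1.435×10²³ m³.
a = 5.235×10⁷ m = 52354 km.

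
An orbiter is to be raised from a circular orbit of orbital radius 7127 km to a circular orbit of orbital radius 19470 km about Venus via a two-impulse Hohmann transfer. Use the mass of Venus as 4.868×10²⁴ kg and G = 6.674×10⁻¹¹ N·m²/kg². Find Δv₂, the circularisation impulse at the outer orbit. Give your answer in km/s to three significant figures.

μ = GM = 6.674×10⁻¹¹ × 4.868×10²⁴ = 3.249×10¹⁴ m³/s².
r₁ = 7127 km = 7.127×10⁶ m.
r₂ = 19470 km = 1.947×10⁷ m.
Transfer ellipse a_t = (r₁ + r₂)/2 = 1.330×10⁷ m.
At r₁: circular v_c1 = √(μ/r₁) = 6752 m/s; transfer-periapsis v_p = √[μ(2/r₁ − 1/a_t)] = 8170 m/s.
At r₂: circular v_c2 = √(μ/r₂) = 4085 m/s; transfer-apoapsis v_a = √[μ(2/r₂ − 1/a_t)] = 2990 m/s.
Δv₂ = v_c2 − v_a = 1094 m/s.
= 1.094 km/s.

Δv ≈ 1.09 km/s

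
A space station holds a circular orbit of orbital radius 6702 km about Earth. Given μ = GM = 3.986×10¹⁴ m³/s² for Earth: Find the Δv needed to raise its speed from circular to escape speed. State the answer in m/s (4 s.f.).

r = 6702 km = 6.702×10⁶ m.
Circular speed v_c = √(μ/r) = 7712 m/s.
Escape speed v_esc = √(2μ/r) = √2 × v_c = 10910 m/s.
Δv = v_esc − v_c = 3194 m/s.

Δv ≈ 3194 m/s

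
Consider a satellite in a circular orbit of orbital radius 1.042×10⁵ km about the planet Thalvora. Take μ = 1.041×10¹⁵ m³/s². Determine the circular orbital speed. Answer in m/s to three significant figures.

r = 1.042×10⁵ km = 1.042×10⁸ m.
For a circular orbit v = √(μ/r) = √(1.041×10¹⁵ / 1.042×10⁸) = √(9.990×10⁶) = 3161 m/s.

v ≈ 3160 m/s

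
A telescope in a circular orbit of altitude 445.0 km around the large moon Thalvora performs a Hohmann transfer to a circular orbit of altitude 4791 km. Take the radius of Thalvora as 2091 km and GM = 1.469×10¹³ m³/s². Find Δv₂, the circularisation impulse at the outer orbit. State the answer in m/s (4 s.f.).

Δv ≈ 388.8 m/s

r₁ = 2091 + 445.0 = 2536.0 km = 2.5360×10⁶ m.
r₂ = 2091 + 4791 = 6882.0 km = 6.8820×10⁶ m.
Transfer ellipse a_t = (r₁ + r₂)/2 = 4.709×10⁶ m.
At r₁: circular v_c1 = √(μ/r₁) = 2407 m/s; transfer-periapsis v_p = √[μ(2/r₁ − 1/a_t)] = 2910 m/s.
At r₂: circular v_c2 = √(μ/r₂) = 1461 m/s; transfer-apoapsis v_a = √[μ(2/r₂ − 1/a_t)] = 1072 m/s.
Δv₂ = v_c2 − v_a = 388.8 m/s.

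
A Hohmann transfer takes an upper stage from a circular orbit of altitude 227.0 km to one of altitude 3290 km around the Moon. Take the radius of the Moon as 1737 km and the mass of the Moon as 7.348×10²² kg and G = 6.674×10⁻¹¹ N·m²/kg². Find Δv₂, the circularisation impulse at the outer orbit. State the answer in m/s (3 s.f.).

μ = GM = 6.674×10⁻¹¹ × 7.348×10²² = 4.904×10¹² m³/s².
r₁ = 1737 + 227.0 = 1964.0 km = 1.9640×10⁶ m.
r₂ = 1737 + 3290 = 5027.0 km = 5.0270×10⁶ m.
Transfer ellipse a_t = (r₁ + r₂)/2 = 3.496×10⁶ m.
At r₁: circular v_c1 = √(μ/r₁) = 1580 m/s; transfer-perilune v_p = √[μ(2/r₁ − 1/a_t)] = 1895 m/s.
At r₂: circular v_c2 = √(μ/r₂) = 987.7 m/s; transfer-apolune v_a = √[μ(2/r₂ − 1/a_t)] = 740.4 m/s.
Δv₂ = v_c2 − v_a = 247.3 m/s.

Δv ≈ 247 m/s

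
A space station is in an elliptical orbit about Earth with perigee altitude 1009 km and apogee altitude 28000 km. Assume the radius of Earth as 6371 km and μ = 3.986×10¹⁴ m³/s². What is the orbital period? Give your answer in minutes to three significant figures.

r_p = 6371 + 1009 = 7380.0 km = 7.3800×10⁶ m.
r_a = 6371 + 28000 = 34371 km = 3.4371×10⁷ m.
Semi-major axis a = (r_p + r_a)/2 = (7380.0 + 34371)/2 = 20876 km = 2.088×10⁷ m.
By Kepler's third law T = 2π√(a³/μ) = 2π × 4.777×10³ = 3.002×10⁴ s.
= 500.3 minutes.

T ≈ 500 minutes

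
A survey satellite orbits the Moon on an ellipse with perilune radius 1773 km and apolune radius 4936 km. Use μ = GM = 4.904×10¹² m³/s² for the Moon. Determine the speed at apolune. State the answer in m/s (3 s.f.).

v ≈ 725 m/s

Semi-major axis a = (r_p + r_a)/2 = 3354.5 km = 3.354×10⁶ m.
Vis-viva: v² = μ(2/r − 1/a) = 4.904×10¹² × (4.052×10⁻⁷ − 2.981×10⁻⁷) = 5.251×10⁵ m²/s².
v = 724.6 m/s.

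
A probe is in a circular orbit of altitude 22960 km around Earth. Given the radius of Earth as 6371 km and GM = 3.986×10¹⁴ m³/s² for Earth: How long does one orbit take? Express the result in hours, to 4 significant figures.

r = 6371 + 22960 = 29331 km = 2.9331×10⁷ m.
Kepler's third law: T = 2π√(r³/μ) = 2π√((2.933×10⁷)³ / 3.986×10¹⁴).
r³/μ = 6.331×10⁷ s², so T = 2π × 7.956×10³ = 4.999×10⁴ s.
Converting: 4.999×10⁴ s ÷ 3600 = 13.89 hours.

T ≈ 13.89 hours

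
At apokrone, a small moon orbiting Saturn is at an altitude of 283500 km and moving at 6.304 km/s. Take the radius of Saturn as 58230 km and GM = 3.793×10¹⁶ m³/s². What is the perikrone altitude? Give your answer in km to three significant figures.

r_a = 58230 + 283500 = 3.4173×10⁵ km = 3.417×10⁸ m.
Specific energy ε = v²/2 − μ/r = -9.112×10⁷ J/kg, so a = −μ/(2ε) = 2.081×10⁸ m.
The apsides satisfy r_p + r_a = 2a, so the perikrone radius is 2a − r_a = 7.452×10⁷ m = 74517 km.
Perikrone altitude = 74517 − 58230 = 16287 km.

perikrone altitude ≈ 16300 km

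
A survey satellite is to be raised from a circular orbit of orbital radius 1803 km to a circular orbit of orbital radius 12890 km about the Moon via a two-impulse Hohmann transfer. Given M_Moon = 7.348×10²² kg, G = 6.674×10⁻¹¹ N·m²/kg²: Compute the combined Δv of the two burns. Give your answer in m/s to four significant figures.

μ = GM = 6.674×10⁻¹¹ × 7.348×10²² = 4.904×10¹² m³/s².
r₁ = 1803 km = 1.803×10⁶ m.
r₂ = 12890 km = 1.289×10⁷ m.
Transfer ellipse a_t = (r₁ + r₂)/2 = 7.346×10⁶ m.
At r₁: circular v_c1 = √(μ/r₁) = 1649 m/s; transfer-perilune v_p = √[μ(2/r₁ − 1/a_t)] = 2185 m/s.
Δv₁ = v_p − v_c1 = 535.3 m/s.
At r₂: circular v_c2 = √(μ/r₂) = 616.8 m/s; transfer-apolune v_a = √[μ(2/r₂ − 1/a_t)] = 305.6 m/s.
Δv₂ = v_c2 − v_a = 311.2 m/s.
Total Δv = Δv₁ + Δv₂ = 846.6 m/s.

Δv_total ≈ 846.6 m/s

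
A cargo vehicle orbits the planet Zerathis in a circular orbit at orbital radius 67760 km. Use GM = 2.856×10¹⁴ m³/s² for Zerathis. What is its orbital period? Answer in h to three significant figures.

r = 67760 km = 6.776×10⁷ m.
Kepler's third law: T = 2π√(r³/μ) = 2π√((6.776×10⁷)³ / 2.856×10¹⁴).
r³/μ = 1.089×10⁹ s², so T = 2π × 3.301×10⁴ = 2.074×10⁵ s.
Converting: 2.074×10⁵ s ÷ 3600 = 57.60 h.

T ≈ 57.6 h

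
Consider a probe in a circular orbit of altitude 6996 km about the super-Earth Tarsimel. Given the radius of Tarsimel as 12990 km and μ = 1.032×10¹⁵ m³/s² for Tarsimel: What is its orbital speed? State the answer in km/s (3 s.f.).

r = 12990 + 6996 = 19986 km = 1.9986×10⁷ m.
For a circular orbit v = √(μ/r) = √(1.032×10¹⁵ / 1.999×10⁷) = √(5.164×10⁷) = 7186 m/s.
That is 7.186 km/s.

v ≈ 7.19 km/s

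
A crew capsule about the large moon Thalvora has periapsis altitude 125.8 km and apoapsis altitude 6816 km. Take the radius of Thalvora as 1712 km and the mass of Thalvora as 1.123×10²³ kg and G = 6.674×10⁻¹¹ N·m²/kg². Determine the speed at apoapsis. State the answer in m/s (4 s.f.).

μ = GM = 6.674×10⁻¹¹ × 1.123×10²³ = 7.495×10¹² m³/s².
r_p = 1712 + 125.8 = 1837.8 km = 1.8378×10⁶ m.
r_a = 1712 + 6816 = 8528.0 km = 8.5280×10⁶ m.
Semi-major axis a = (r_p + r_a)/2 = 5182.9 km = 5.183×10⁶ m.
Vis-viva: v² = μ(2/r − 1/a) = 7.495×10¹² × (2.345×10⁻⁷ − 1.929×10⁻⁷) = 3.116×10⁵ m²/s².
v = 558.2 m/s.

v ≈ 558.2 m/s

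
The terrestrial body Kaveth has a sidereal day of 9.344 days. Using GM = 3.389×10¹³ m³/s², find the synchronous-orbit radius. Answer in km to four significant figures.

T = 9.344 days = 8.073×10⁵ s.
A synchronous orbit has period T, so by Kepler's third law a = (μT²/4π²)^(1/3).
μT²/4π² = 3.389×10¹³ × (8.073×10⁵)² / 39.48 = 5.595×10²³ m³.
a = 8.240×10⁷ m = 82401 km.

r_sync ≈ 82400 km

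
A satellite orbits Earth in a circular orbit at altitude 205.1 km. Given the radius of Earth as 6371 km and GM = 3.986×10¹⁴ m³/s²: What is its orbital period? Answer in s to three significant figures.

r = 6371 + 205.1 = 6576.1 km = 6.5761×10⁶ m.
Kepler's third law: T = 2π√(r³/μ) = 2π√((6.576×10⁶)³ / 3.986×10¹⁴).
r³/μ = 7.135×10⁵ s², so T = 2π × 8.447×10² = 5.307×10³ s.

T ≈ 5310 s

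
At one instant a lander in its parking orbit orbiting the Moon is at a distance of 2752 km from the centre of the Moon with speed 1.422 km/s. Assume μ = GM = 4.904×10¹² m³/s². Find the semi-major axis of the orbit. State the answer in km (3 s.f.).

a ≈ 3180 km

r = 2.752×10⁶ m.
Vis-viva rearranged: 1/a = 2/r − v²/μ = 7.267×10⁻⁷ − 4.123×10⁻⁷ = 3.144×10⁻⁷ m⁻¹.
a = 3.181×10⁶ m = 3180.6 km.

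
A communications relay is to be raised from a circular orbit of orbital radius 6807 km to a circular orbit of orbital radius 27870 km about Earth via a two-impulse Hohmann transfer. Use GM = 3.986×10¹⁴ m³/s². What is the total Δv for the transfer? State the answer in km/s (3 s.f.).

Δv_total ≈ 3.46 km/s

r₁ = 6807 km = 6.807×10⁶ m.
r₂ = 27870 km = 2.787×10⁷ m.
Transfer ellipse a_t = (r₁ + r₂)/2 = 1.734×10⁷ m.
At r₁: circular v_c1 = √(μ/r₁) = 7652 m/s; transfer-perigee v_p = √[μ(2/r₁ − 1/a_t)] = 9702 m/s.
Δv₁ = v_p − v_c1 = 2050 m/s.
At r₂: circular v_c2 = √(μ/r₂) = 3782 m/s; transfer-apogee v_a = √[μ(2/r₂ − 1/a_t)] = 2370 m/s.
Δv₂ = v_c2 − v_a = 1412 m/s.
Total Δv = Δv₁ + Δv₂ = 3462 m/s = 3.462 km/s.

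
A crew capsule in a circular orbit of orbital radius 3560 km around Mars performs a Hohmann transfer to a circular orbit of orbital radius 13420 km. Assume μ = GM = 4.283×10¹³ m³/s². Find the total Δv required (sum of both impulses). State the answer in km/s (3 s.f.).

Δv_total ≈ 1.52 km/s

r₁ = 3560 km = 3.560×10⁶ m.
r₂ = 13420 km = 1.342×10⁷ m.
Transfer ellipse a_t = (r₁ + r₂)/2 = 8.490×10⁶ m.
At r₁: circular v_c1 = √(μ/r₁) = 3469 m/s; transfer-periapsis v_p = √[μ(2/r₁ − 1/a_t)] = 4361 m/s.
Δv₁ = v_p − v_c1 = 892.3 m/s.
At r₂: circular v_c2 = √(μ/r₂) = 1786 m/s; transfer-apoapsis v_a = √[μ(2/r₂ − 1/a_t)] = 1157 m/s.
Δv₂ = v_c2 − v_a = 629.7 m/s.
Total Δv = Δv₁ + Δv₂ = 1522 m/s = 1.522 km/s.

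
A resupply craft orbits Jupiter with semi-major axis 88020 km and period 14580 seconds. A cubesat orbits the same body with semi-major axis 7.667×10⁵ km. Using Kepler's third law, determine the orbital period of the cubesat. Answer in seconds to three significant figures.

Kepler's third law: T² ∝ a³, so T₂ = T₁ (a₂/a₁)^(3/2).
a₂/a₁ = 8.711, (a₂/a₁)^(3/2) = 25.71.
T₂ = 14580 × 25.71 = 3.748×10⁵ seconds.

T₂ ≈ 3.75×10⁵ seconds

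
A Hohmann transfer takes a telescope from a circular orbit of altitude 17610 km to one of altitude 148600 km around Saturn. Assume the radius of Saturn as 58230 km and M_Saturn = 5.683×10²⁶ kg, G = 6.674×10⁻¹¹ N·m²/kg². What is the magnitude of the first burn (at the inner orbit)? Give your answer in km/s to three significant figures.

μ = GM = 6.674×10⁻¹¹ × 5.683×10²⁶ = 3.793×10¹⁶ m³/s².
r₁ = 58230 + 17610 = 75840 km = 7.5840×10⁷ m.
r₂ = 58230 + 148600 = 206830 km = 2.0683×10⁸ m.
Transfer ellipse a_t = (r₁ + r₂)/2 = 1.413×10⁸ m.
At r₁: circular v_c1 = √(μ/r₁) = 22360 m/s; transfer-perikrone v_p = √[μ(2/r₁ − 1/a_t)] = 27050 m/s.
Δv₁ = v_p − v_c1 = 4690 m/s.
= 4.690 km/s.

Δv ≈ 4.69 km/s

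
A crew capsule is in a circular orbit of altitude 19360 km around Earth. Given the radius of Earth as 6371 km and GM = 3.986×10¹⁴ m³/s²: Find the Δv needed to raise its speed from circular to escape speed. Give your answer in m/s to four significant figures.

r = 6371 + 19360 = 25731 km = 2.5731×10⁷ m.
Circular speed v_c = √(μ/r) = 3936 m/s.
Escape speed v_esc = √(2μ/r) = √2 × v_c = 5566 m/s.
Δv = v_esc − v_c = 1630 m/s.

Δv ≈ 1630 m/s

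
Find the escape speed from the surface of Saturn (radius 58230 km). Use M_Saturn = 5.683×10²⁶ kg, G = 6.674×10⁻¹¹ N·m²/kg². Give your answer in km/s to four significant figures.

μ = GM = 6.674×10⁻¹¹ × 5.683×10²⁶ = 3.793×10¹⁶ m³/s².
r = R = 5.823×10⁷ m.
Escape speed v_esc = √(2μ/r) = √(2 × 3.793×10¹⁶ / 5.823×10⁷) = √(1.303×10⁹) = 36090 m/s.
= 36.09 km/s.

v_esc ≈ 36.09 km/s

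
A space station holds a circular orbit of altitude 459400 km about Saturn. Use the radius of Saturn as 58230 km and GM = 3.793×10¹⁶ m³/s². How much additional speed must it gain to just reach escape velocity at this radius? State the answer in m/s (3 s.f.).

Δv ≈ 3550 m/s

r = 58230 + 459400 = 517630 km = 5.1763×10⁸ m.
Circular speed v_c = √(μ/r) = 8560 m/s.
Escape speed v_esc = √(2μ/r) = √2 × v_c = 12110 m/s.
Δv = v_esc − v_c = 3546 m/s.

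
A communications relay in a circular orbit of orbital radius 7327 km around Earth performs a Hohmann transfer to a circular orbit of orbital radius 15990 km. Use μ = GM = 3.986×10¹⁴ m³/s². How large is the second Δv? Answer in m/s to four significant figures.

Δv ≈ 1035 m/s

r₁ = 7327 km = 7.327×10⁶ m.
r₂ = 15990 km = 1.599×10⁷ m.
Transfer ellipse a_t = (r₁ + r₂)/2 = 1.166×10⁷ m.
At r₁: circular v_c1 = √(μ/r₁) = 7376 m/s; transfer-perigee v_p = √[μ(2/r₁ − 1/a_t)] = 8638 m/s.
At r₂: circular v_c2 = √(μ/r₂) = 4993 m/s; transfer-apogee v_a = √[μ(2/r₂ − 1/a_t)] = 3958 m/s.
Δv₂ = v_c2 − v_a = 1035 m/s.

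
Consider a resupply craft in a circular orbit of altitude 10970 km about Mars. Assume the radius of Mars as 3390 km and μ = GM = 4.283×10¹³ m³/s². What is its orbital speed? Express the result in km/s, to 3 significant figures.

v ≈ 1.73 km/s

r = 3390 + 10970 = 14360 km = 1.4360×10⁷ m.
For a circular orbit v = √(μ/r) = √(4.283×10¹³ / 1.436×10⁷) = √(2.983×10⁶) = 1727 m/s.
That is 1.727 km/s.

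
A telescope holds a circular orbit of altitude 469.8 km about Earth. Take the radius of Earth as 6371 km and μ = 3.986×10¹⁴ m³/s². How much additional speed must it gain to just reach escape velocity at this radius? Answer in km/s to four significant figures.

Δv ≈ 3.162 km/s

r = 6371 + 469.8 = 6840.8 km = 6.8408×10⁶ m.
Circular speed v_c = √(μ/r) = 7633 m/s.
Escape speed v_esc = √(2μ/r) = √2 × v_c = 10800 m/s.
Δv = v_esc − v_c = 3162 m/s = 3.162 km/s.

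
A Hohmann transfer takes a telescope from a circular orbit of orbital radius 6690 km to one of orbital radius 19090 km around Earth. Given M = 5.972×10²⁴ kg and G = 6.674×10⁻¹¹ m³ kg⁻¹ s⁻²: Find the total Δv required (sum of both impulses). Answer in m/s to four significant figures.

Δv_total ≈ 2952 m/s

μ = GM = 6.674×10⁻¹¹ × 5.972×10²⁴ = 3.986×10¹⁴ m³/s².
r₁ = 6690 km = 6.690×10⁶ m.
r₂ = 19090 km = 1.909×10⁷ m.
Transfer ellipse a_t = (r₁ + r₂)/2 = 1.289×10⁷ m.
At r₁: circular v_c1 = √(μ/r₁) = 7719 m/s; transfer-perigee v_p = √[μ(2/r₁ − 1/a_t)] = 9393 m/s.
Δv₁ = v_p − v_c1 = 1675 m/s.
At r₂: circular v_c2 = √(μ/r₂) = 4569 m/s; transfer-apogee v_a = √[μ(2/r₂ − 1/a_t)] = 3292 m/s.
Δv₂ = v_c2 − v_a = 1277 m/s.
Total Δv = Δv₁ + Δv₂ = 2952 m/s.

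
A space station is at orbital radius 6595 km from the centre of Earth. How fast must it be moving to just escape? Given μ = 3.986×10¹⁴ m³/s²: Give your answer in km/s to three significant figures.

r = 6595 km = 6.595×10⁶ m.
Escape speed v_esc = √(2μ/r) = √(2 × 3.986×10¹⁴ / 6.595×10⁶) = √(1.209×10⁸) = 10990 m/s.
= 10.99 km/s.

v_esc ≈ 11.0 km/s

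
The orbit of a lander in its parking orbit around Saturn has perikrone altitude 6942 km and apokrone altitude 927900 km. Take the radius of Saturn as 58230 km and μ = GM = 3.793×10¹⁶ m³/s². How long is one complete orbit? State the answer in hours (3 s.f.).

r_p = 58230 + 6942 = 65172 km = 6.5172×10⁷ m.
r_a = 58230 + 927900 = 986130 km = 9.8613×10⁸ m.
Semi-major axis a = (r_p + r_a)/2 = (65172 + 9.8613×10⁵)/2 = 5.2565×10⁵ km = 5.257×10⁸ m.
By Kepler's third law T = 2π√(a³/μ) = 2π × 6.188×10⁴ = 3.888×10⁵ s.
= 108.0 hours.

T ≈ 108 hours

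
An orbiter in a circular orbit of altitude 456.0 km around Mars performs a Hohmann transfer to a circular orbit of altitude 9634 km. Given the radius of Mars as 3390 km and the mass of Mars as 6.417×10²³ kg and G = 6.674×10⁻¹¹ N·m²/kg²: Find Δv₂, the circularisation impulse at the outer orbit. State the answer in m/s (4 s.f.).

μ = GM = 6.674×10⁻¹¹ × 6.417×10²³ = 4.283×10¹³ m³/s².
r₁ = 3390 + 456.0 = 3846.0 km = 3.8460×10⁶ m.
r₂ = 3390 + 9634 = 13024 km = 1.3024×10⁷ m.
Transfer ellipse a_t = (r₁ + r₂)/2 = 8.435×10⁶ m.
At r₁: circular v_c1 = √(μ/r₁) = 3337 m/s; transfer-periapsis v_p = √[μ(2/r₁ − 1/a_t)] = 4147 m/s.
At r₂: circular v_c2 = √(μ/r₂) = 1813 m/s; transfer-apoapsis v_a = √[μ(2/r₂ − 1/a_t)] = 1224 m/s.
Δv₂ = v_c2 − v_a = 588.9 m/s.

Δv ≈ 588.9 m/s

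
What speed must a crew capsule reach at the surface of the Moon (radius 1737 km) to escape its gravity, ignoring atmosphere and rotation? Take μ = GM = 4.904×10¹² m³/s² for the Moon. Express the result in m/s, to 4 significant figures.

v_esc ≈ 2376 m/s

r = R = 1.737×10⁶ m.
Escape speed v_esc = √(2μ/r) = √(2 × 4.904×10¹² / 1.737×10⁶) = √(5.647×10⁶) = 2376 m/s.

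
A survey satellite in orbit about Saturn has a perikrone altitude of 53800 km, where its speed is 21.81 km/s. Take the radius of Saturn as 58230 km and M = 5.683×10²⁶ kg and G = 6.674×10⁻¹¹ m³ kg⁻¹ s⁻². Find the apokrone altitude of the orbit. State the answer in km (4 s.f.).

μ = GM = 6.674×10⁻¹¹ × 5.683×10²⁶ = 3.793×10¹⁶ m³/s².
r_p = 58230 + 53800 = 1.1203×10⁵ km = 1.120×10⁸ m.
Specific energy ε = v²/2 − μ/r = -1.007×10⁸ J/kg, so a = −μ/(2ε) = 1.883×10⁸ m.
The apsides satisfy r_p + r_a = 2a, so the apokrone radius is 2a − r_p = 2.646×10⁸ m = 2.6455×10⁵ km.
Apokrone altitude = 2.6455×10⁵ − 58230 = 2.0632×10⁵ km.

apokrone altitude ≈ 2.063×10⁵ km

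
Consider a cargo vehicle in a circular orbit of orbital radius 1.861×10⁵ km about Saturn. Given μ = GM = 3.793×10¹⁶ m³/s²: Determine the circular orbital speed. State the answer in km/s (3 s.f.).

r = 1.861×10⁵ km = 1.861×10⁸ m.
For a circular orbit v = √(μ/r) = √(3.793×10¹⁶ / 1.861×10⁸) = √(2.038×10⁸) = 14280 m/s.
That is 14.28 km/s.

v ≈ 14.3 km/s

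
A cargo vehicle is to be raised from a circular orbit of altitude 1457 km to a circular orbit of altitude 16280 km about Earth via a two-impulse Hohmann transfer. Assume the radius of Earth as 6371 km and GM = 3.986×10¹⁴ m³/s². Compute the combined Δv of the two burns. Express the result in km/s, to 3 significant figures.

r₁ = 6371 + 1457 = 7828.0 km = 7.8280×10⁶ m.
r₂ = 6371 + 16280 = 22651 km = 2.2651×10⁷ m.
Transfer ellipse a_t = (r₁ + r₂)/2 = 1.524×10⁷ m.
At r₁: circular v_c1 = √(μ/r₁) = 7136 m/s; transfer-perigee v_p = √[μ(2/r₁ − 1/a_t)] = 8700 m/s.
Δv₁ = v_p − v_c1 = 1564 m/s.
At r₂: circular v_c2 = √(μ/r₂) = 4195 m/s; transfer-apogee v_a = √[μ(2/r₂ − 1/a_t)] = 3007 m/s.
Δv₂ = v_c2 − v_a = 1188 m/s.
Total Δv = Δv₁ + Δv₂ = 2752 m/s = 2.752 km/s.

Δv_total ≈ 2.75 km/s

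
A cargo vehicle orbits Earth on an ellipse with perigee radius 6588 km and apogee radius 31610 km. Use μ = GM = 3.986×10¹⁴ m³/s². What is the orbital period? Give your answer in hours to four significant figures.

T ≈ 7.297 hours

Semi-major axis a = (r_p + r_a)/2 = (6588.0 + 31610)/2 = 19099 km = 1.910×10⁷ m.
By Kepler's third law T = 2π√(a³/μ) = 2π × 4.181×10³ = 2.627×10⁴ s.
= 7.297 hours.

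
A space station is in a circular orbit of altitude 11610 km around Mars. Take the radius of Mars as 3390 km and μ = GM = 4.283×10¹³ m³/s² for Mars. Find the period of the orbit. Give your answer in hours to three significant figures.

T ≈ 15.5 hours

r = 3390 + 11610 = 15000 km = 1.5000×10⁷ m.
Kepler's third law: T = 2π√(r³/μ) = 2π√((1.500×10⁷)³ / 4.283×10¹³).
r³/μ = 7.880×10⁷ s², so T = 2π × 8.877×10³ = 5.578×10⁴ s.
Converting: 5.578×10⁴ s ÷ 3600 = 15.49 hours.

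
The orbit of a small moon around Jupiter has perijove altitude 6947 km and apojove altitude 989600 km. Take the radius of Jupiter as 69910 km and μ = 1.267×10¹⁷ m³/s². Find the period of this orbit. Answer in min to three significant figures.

r_p = 69910 + 6947 = 76857 km = 7.6857×10⁷ m.
r_a = 69910 + 989600 = 1059500 km = 1.0595×10⁹ m.
Semi-major axis a = (r_p + r_a)/2 = (76857 + 1.0595×10⁶)/2 = 5.6818×10⁵ km = 5.682×10⁸ m.
By Kepler's third law T = 2π√(a³/μ) = 2π × 3.805×10⁴ = 2.391×10⁵ s.
= 3984 min.

T ≈ 3980 min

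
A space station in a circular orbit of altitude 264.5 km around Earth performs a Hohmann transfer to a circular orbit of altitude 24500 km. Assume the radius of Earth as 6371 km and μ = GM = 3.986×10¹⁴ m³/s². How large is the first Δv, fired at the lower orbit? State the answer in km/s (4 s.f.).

r₁ = 6371 + 264.5 = 6635.5 km = 6.6355×10⁶ m.
r₂ = 6371 + 24500 = 30871 km = 3.0871×10⁷ m.
Transfer ellipse a_t = (r₁ + r₂)/2 = 1.875×10⁷ m.
At r₁: circular v_c1 = √(μ/r₁) = 7751 m/s; transfer-perigee v_p = √[μ(2/r₁ − 1/a_t)] = 9944 m/s.
Δv₁ = v_p − v_c1 = 2194 m/s.
= 2.194 km/s.

Δv ≈ 2.194 km/s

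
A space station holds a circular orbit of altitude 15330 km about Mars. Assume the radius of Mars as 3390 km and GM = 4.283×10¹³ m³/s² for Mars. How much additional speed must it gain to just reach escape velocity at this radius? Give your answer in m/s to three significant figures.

Δv ≈ 627 m/s

r = 3390 + 15330 = 18720 km = 1.8720×10⁷ m.
Circular speed v_c = √(μ/r) = 1513 m/s.
Escape speed v_esc = √(2μ/r) = √2 × v_c = 2139 m/s.
Δv = v_esc − v_c = 626.5 m/s.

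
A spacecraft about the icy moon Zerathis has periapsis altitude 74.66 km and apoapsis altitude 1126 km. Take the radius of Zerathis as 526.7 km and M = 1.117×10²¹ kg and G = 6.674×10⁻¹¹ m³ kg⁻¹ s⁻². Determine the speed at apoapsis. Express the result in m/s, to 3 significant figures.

μ = GM = 6.674×10⁻¹¹ × 1.117×10²¹ = 7.455×10¹⁰ m³/s².
r_p = 526.7 + 74.66 = 601.36 km = 6.0136×10⁵ m.
r_a = 526.7 + 1126 = 1652.7 km = 1.6527×10⁶ m.
Semi-major axis a = (r_p + r_a)/2 = 1127.0 km = 1.127×10⁶ m.
Vis-viva: v² = μ(2/r − 1/a) = 7.455×10¹⁰ × (1.210×10⁻⁶ − 8.873×10⁻⁷) = 2.407×10⁴ m²/s².
v = 155.1 m/s.

v ≈ 155 m/s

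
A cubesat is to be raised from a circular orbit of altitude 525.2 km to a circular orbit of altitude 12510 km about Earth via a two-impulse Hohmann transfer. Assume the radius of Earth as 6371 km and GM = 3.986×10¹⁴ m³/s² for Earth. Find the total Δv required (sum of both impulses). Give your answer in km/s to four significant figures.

r₁ = 6371 + 525.2 = 6896.2 km = 6.8962×10⁶ m.
r₂ = 6371 + 12510 = 18881 km = 1.8881×10⁷ m.
Transfer ellipse a_t = (r₁ + r₂)/2 = 1.289×10⁷ m.
At r₁: circular v_c1 = √(μ/r₁) = 7603 m/s; transfer-perigee v_p = √[μ(2/r₁ − 1/a_t)] = 9202 m/s.
Δv₁ = v_p − v_c1 = 1599 m/s.
At r₂: circular v_c2 = √(μ/r₂) = 4595 m/s; transfer-apogee v_a = √[μ(2/r₂ − 1/a_t)] = 3361 m/s.
Δv₂ = v_c2 − v_a = 1234 m/s.
Total Δv = Δv₁ + Δv₂ = 2833 m/s = 2.833 km/s.

Δv_total ≈ 2.833 km/s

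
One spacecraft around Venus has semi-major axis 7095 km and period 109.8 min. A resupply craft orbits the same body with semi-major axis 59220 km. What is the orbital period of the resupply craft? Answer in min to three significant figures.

Kepler's third law: T² ∝ a³, so T₂ = T₁ (a₂/a₁)^(3/2).
a₂/a₁ = 8.347, (a₂/a₁)^(3/2) = 24.11.
T₂ = 109.8 × 24.11 = 2648 min.

T₂ ≈ 2650 min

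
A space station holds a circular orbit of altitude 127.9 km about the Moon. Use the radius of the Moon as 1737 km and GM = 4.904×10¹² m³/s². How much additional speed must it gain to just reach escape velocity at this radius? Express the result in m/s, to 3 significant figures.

r = 1737 + 127.9 = 1864.9 km = 1.8649×10⁶ m.
Circular speed v_c = √(μ/r) = 1622 m/s.
Escape speed v_esc = √(2μ/r) = √2 × v_c = 2293 m/s.
Δv = v_esc − v_c = 671.7 m/s.

Δv ≈ 672 m/s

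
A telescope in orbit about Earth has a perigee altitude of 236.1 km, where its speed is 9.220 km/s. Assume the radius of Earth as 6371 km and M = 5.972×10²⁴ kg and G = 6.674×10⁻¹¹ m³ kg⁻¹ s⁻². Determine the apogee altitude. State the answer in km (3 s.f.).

μ = GM = 6.674×10⁻¹¹ × 5.972×10²⁴ = 3.986×10¹⁴ m³/s².
r_p = 6371 + 236.1 = 6607.1 km = 6.607×10⁶ m.
Specific energy ε = v²/2 − μ/r = -1.782×10⁷ J/kg, so a = −μ/(2ε) = 1.118×10⁷ m.
The apsides satisfy r_p + r_a = 2a, so the apogee radius is 2a − r_p = 1.576×10⁷ m = 15759 km.
Apogee altitude = 15759 − 6371 = 9387.8 km.

apogee altitude ≈ 9390 km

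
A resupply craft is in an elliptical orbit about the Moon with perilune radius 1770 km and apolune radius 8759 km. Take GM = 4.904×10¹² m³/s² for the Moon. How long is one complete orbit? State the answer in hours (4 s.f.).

T ≈ 9.520 hours

Semi-major axis a = (r_p + r_a)/2 = (1770.0 + 8759.0)/2 = 5264.5 km = 5.264×10⁶ m.
By Kepler's third law T = 2π√(a³/μ) = 2π × 5.455×10³ = 3.427×10⁴ s.
= 9.520 hours.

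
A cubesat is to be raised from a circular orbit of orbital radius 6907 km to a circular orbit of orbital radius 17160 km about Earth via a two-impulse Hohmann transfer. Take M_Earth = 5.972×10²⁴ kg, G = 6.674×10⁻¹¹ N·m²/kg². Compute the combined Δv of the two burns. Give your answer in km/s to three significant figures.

μ = GM = 6.674×10⁻¹¹ × 5.972×10²⁴ = 3.986×10¹⁴ m³/s².
r₁ = 6907 km = 6.907×10⁶ m.
r₂ = 17160 km = 1.716×10⁷ m.
Transfer ellipse a_t = (r₁ + r₂)/2 = 1.203×10⁷ m.
At r₁: circular v_c1 = √(μ/r₁) = 7596 m/s; transfer-perigee v_p = √[μ(2/r₁ − 1/a_t)] = 9071 m/s.
Δv₁ = v_p − v_c1 = 1475 m/s.
At r₂: circular v_c2 = √(μ/r₂) = 4819 m/s; transfer-apogee v_a = √[μ(2/r₂ − 1/a_t)] = 3651 m/s.
Δv₂ = v_c2 − v_a = 1168 m/s.
Total Δv = Δv₁ + Δv₂ = 2643 m/s = 2.643 km/s.

Δv_total ≈ 2.64 km/s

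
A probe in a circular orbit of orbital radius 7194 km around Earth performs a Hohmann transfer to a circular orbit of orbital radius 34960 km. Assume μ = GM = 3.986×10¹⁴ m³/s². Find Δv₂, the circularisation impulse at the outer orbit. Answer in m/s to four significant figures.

Δv ≈ 1404 m/s

r₁ = 7194 km = 7.194×10⁶ m.
r₂ = 34960 km = 3.496×10⁷ m.
Transfer ellipse a_t = (r₁ + r₂)/2 = 2.108×10⁷ m.
At r₁: circular v_c1 = √(μ/r₁) = 7444 m/s; transfer-perigee v_p = √[μ(2/r₁ − 1/a_t)] = 9587 m/s.
At r₂: circular v_c2 = √(μ/r₂) = 3377 m/s; transfer-apogee v_a = √[μ(2/r₂ − 1/a_t)] = 1973 m/s.
Δv₂ = v_c2 − v_a = 1404 m/s.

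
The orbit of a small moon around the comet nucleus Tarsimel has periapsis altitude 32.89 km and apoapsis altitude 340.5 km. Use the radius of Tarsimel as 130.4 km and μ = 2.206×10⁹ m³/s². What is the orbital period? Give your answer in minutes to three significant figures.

T ≈ 398 minutes

r_p = 130.4 + 32.89 = 163.29 km = 1.6329×10⁵ m.
r_a = 130.4 + 340.5 = 470.90 km = 4.7090×10⁵ m.
Semi-major axis a = (r_p + r_a)/2 = (163.29 + 470.90)/2 = 317.10 km = 3.171×10⁵ m.
By Kepler's third law T = 2π√(a³/μ) = 2π × 3.802×10³ = 2.389×10⁴ s.
= 398.1 minutes.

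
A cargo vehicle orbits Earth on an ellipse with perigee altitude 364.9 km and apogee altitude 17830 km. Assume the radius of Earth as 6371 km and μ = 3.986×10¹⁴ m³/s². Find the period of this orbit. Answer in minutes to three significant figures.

r_p = 6371 + 364.9 = 6735.9 km = 6.7359×10⁶ m.
r_a = 6371 + 17830 = 24201 km = 2.4201×10⁷ m.
Semi-major axis a = (r_p + r_a)/2 = (6735.9 + 24201)/2 = 15468 km = 1.547×10⁷ m.
By Kepler's third law T = 2π√(a³/μ) = 2π × 3.047×10³ = 1.915×10⁴ s.
= 319.1 minutes.

T ≈ 319 minutes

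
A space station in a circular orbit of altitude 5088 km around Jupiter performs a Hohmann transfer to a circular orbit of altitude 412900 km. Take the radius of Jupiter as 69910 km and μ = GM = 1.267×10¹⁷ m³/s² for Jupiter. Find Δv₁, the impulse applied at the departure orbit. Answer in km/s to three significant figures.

r₁ = 69910 + 5088 = 74998 km = 7.4998×10⁷ m.
r₂ = 69910 + 412900 = 482810 km = 4.8281×10⁸ m.
Transfer ellipse a_t = (r₁ + r₂)/2 = 2.789×10⁸ m.
At r₁: circular v_c1 = √(μ/r₁) = 41100 m/s; transfer-perijove v_p = √[μ(2/r₁ − 1/a_t)] = 54080 m/s.
Δv₁ = v_p − v_c1 = 12980 m/s.
= 12.98 km/s.

Δv ≈ 13.0 km/s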